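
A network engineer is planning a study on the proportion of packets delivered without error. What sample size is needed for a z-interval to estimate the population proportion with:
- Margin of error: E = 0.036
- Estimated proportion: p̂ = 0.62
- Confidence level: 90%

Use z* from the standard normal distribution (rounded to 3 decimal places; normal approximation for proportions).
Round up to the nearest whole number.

Using z* for proportion z-interval (normal approximation).

For 90% confidence, z* = 1.645 (from standard normal table)

Sample size formula for proportion z-interval: n = z*²p̂(1-p̂)/E²

n = 1.645² × 0.62 × 0.38 / 0.036²
  = 2.706025 × 0.2356 / 0.001296
  = 491.9286

Round up to the nearest whole number: n = 492

492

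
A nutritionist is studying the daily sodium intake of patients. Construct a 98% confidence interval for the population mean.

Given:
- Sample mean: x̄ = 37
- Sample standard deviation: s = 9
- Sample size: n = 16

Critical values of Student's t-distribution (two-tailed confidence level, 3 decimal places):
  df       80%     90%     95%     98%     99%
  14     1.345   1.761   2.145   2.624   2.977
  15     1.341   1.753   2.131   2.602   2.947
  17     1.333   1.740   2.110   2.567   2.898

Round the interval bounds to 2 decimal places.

The population standard deviation σ is unknown (only the sample standard deviation s is given), so use a t-interval with df = n - 1 = 16 - 1 = 15.

For 98% confidence with df = 15, t* = 2.602 (from t-table)

Standard error: SE = s/√n = 9/√16 = 2.250000

Margin of error: E = t* × SE = 2.602 × 2.250000 = 5.8545

T-interval: x̄ ± E = 37 ± 5.8545 = (31.1455, 42.8545)

Rounded to 2 decimal places:

(31.15, 42.85)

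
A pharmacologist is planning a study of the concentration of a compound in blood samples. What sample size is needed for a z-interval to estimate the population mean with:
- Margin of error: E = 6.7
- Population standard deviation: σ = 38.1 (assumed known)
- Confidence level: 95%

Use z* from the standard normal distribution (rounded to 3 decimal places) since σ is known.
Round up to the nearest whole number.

Using z* since population σ is known (z-interval formula).

For 95% confidence, z* = 1.96 (from standard normal table)

Sample size formula for z-interval: n = (z*σ/E)²

n = (1.96 × 38.1 / 6.7)²
  = (11.145672)²
  = 124.2260

Round up to the nearest whole number: n = 125

125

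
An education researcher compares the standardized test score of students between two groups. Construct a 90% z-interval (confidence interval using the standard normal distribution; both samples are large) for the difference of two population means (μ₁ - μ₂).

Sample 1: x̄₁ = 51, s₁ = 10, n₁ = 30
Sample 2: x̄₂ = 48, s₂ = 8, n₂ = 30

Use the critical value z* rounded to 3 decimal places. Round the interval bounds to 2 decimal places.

Both samples are large (n₁ = 30 ≥ 30, n₂ = 30 ≥ 30), so a z-interval for the difference of means applies.

Point estimate: x̄₁ - x̄₂ = 51 - 48 = 3

Standard error: SE = √(s₁²/n₁ + s₂²/n₂)
= √(10²/30 + 8²/30)
= √(3.333333 + 2.133333)
= 2.338090

For 90% confidence, z* = 1.645 (from standard normal table)
Margin of error: E = z* × SE = 1.645 × 2.338090 = 3.8462

Z-interval: (x̄₁ - x̄₂) ± E = 3 ± 3.8462 = (-0.8462, 6.8462)

Rounded to 2 decimal places:

(-0.85, 6.85)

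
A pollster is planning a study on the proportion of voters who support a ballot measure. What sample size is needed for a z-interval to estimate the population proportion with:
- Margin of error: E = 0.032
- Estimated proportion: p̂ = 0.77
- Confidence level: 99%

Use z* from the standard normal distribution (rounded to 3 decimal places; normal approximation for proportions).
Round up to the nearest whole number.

Using z* for proportion z-interval (normal approximation).

For 99% confidence, z* = 2.576 (from standard normal table)

Sample size formula for proportion z-interval: n = z*²p̂(1-p̂)/E²

n = 2.576² × 0.77 × 0.23 / 0.032²
  = 6.635776 × 0.1771 / 0.001024
  = 1147.6523

Round up to the nearest whole number: n = 1148

1148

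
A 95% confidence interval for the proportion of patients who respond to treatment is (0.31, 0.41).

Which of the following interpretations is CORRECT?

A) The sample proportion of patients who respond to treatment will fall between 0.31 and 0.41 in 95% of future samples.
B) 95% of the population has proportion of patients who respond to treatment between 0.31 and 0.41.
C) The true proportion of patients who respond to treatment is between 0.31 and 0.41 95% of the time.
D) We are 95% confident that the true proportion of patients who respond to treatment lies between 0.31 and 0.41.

A confidence interval represents our confidence in the procedure, not a probability statement about the parameter.

Key concept: If we repeated this sampling process many times and computed a 95% CI each time, about 95% of those intervals would contain the true population parameter.

For this specific interval (0.31, 0.41):
- Midpoint (point estimate): 0.36
- Margin of error: 0.05

The correct interpretation is the one stating confidence that the true parameter lies in the interval — option D.

D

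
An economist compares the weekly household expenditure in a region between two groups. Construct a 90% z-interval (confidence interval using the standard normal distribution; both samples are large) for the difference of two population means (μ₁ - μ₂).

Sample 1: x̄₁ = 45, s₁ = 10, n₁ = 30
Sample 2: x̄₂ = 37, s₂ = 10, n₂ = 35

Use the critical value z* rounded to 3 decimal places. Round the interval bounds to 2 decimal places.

Both samples are large (n₁ = 30 ≥ 30, n₂ = 35 ≥ 30), so a z-interval for the difference of means applies.

Point estimate: x̄₁ - x̄₂ = 45 - 37 = 8

Standard error: SE = √(s₁²/n₁ + s₂²/n₂)
= √(10²/30 + 10²/35)
= √(3.333333 + 2.857143)
= 2.488067

For 90% confidence, z* = 1.645 (from standard normal table)
Margin of error: E = z* × SE = 1.645 × 2.488067 = 4.0929

Z-interval: (x̄₁ - x̄₂) ± E = 8 ± 4.0929 = (3.9071, 12.0929)

Rounded to 2 decimal places:

(3.91, 12.09)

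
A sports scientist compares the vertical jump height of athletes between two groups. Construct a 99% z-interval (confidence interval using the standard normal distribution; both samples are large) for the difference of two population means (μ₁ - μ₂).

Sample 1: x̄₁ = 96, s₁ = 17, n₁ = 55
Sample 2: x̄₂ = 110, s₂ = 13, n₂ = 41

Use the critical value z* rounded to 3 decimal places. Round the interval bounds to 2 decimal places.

Both samples are large (n₁ = 55 ≥ 30, n₂ = 41 ≥ 30), so a z-interval for the difference of means applies.

Point estimate: x̄₁ - x̄₂ = 96 - 110 = -14

Standard error: SE = √(s₁²/n₁ + s₂²/n₂)
= √(17²/55 + 13²/41)
= √(5.254545 + 4.121951)
= 3.062107

For 99% confidence, z* = 2.576 (from standard normal table)
Margin of error: E = z* × SE = 2.576 × 3.062107 = 7.8880

Z-interval: (x̄₁ - x̄₂) ± E = -14 ± 7.8880 = (-21.8880, -6.1120)

Rounded to 2 decimal places:

(-21.89, -6.11)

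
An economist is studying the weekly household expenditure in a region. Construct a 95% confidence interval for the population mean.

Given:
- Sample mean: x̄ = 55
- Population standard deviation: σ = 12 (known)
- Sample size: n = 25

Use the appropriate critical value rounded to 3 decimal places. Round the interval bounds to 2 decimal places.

The population standard deviation σ is known, so use a z-interval (standard normal critical value).

For 95% confidence, z* = 1.96 (from standard normal table)

Standard error: SE = σ/√n = 12/√25 = 2.400000

Margin of error: E = z* × SE = 1.96 × 2.400000 = 4.7040

Z-interval: x̄ ± E = 55 ± 4.7040 = (50.2960, 59.7040)

Rounded to 2 decimal places:

(50.30, 59.70)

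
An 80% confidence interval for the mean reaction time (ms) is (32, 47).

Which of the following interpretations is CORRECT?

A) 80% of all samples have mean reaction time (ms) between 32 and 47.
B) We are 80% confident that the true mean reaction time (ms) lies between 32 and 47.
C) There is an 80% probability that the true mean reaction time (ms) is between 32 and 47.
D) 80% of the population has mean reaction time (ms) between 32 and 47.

A confidence interval represents our confidence in the procedure, not a probability statement about the parameter.

Key concept: If we repeated this sampling process many times and computed an 80% CI each time, about 80% of those intervals would contain the true population parameter.

For this specific interval (32, 47):
- Midpoint (point estimate): 39.5
- Margin of error: 7.5

The correct interpretation is the one stating confidence that the true parameter lies in the interval — option B.

B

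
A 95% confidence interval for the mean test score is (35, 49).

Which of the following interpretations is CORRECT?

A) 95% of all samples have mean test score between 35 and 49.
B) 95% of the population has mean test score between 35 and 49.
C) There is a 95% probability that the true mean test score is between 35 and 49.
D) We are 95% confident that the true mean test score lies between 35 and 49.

A confidence interval represents our confidence in the procedure, not a probability statement about the parameter.

Key concept: If we repeated this sampling process many times and computed a 95% CI each time, about 95% of those intervals would contain the true population parameter.

For this specific interval (35, 49):
- Midpoint (point estimate): 42
- Margin of error: 7

The correct interpretation is the one stating confidence that the true parameter lies in the interval — option D.

D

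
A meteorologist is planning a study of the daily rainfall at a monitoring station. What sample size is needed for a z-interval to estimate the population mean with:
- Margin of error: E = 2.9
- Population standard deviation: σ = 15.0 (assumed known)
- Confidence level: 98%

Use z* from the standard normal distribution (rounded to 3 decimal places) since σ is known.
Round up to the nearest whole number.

Using z* since population σ is known (z-interval formula).

For 98% confidence, z* = 2.326 (from standard normal table)

Sample size formula for z-interval: n = (z*σ/E)²

n = (2.326 × 15.0 / 2.9)²
  = (12.031034)²
  = 144.7458

Round up to the nearest whole number: n = 145

145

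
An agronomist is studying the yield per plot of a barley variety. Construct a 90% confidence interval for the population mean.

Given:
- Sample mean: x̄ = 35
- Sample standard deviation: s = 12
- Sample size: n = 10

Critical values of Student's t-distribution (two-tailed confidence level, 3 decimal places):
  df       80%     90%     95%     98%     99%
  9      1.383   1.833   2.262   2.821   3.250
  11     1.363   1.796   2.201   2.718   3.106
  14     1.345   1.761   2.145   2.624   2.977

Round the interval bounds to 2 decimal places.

The population standard deviation σ is unknown (only the sample standard deviation s is given), so use a t-interval with df = n - 1 = 10 - 1 = 9.

For 90% confidence with df = 9, t* = 1.833 (from t-table)

Standard error: SE = s/√n = 12/√10 = 3.794733

Margin of error: E = t* × SE = 1.833 × 3.794733 = 6.9557

T-interval: x̄ ± E = 35 ± 6.9557 = (28.0443, 41.9557)

Rounded to 2 decimal places:

(28.04, 41.96)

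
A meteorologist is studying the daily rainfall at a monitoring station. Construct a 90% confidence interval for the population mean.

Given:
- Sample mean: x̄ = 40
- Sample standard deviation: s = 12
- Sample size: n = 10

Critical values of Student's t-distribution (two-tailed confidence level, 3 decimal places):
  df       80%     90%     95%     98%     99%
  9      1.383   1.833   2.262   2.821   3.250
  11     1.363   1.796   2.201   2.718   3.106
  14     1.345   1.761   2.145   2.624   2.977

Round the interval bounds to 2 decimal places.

The population standard deviation σ is unknown (only the sample standard deviation s is given), so use a t-interval with df = n - 1 = 10 - 1 = 9.

For 90% confidence with df = 9, t* = 1.833 (from t-table)

Standard error: SE = s/√n = 12/√10 = 3.794733

Margin of error: E = t* × SE = 1.833 × 3.794733 = 6.9557

T-interval: x̄ ± E = 40 ± 6.9557 = (33.0443, 46.9557)

Rounded to 2 decimal places:

(33.04, 46.96)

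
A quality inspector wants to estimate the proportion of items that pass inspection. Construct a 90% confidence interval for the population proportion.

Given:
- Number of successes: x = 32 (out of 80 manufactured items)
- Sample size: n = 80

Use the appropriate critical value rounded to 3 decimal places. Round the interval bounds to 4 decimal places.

Sample proportion: p̂ = 32/80 = 0.400000

Check conditions for normal approximation:
  np̂ = 32 ≥ 10 ✓
  n(1-p̂) = 48 ≥ 10 ✓

The sample is large enough, so use a z-interval (normal approximation) for the proportion.

For 90% confidence, z* = 1.645 (from standard normal table)

Standard error: SE = √(p̂(1-p̂)/n) = √(0.400000×0.600000/80) = 0.05477226

Margin of error: E = z* × SE = 1.645 × 0.05477226 = 0.090100

Z-interval: p̂ ± E = 0.400000 ± 0.090100 = (0.309900, 0.490100)

Rounded to 4 decimal places:

(0.3099, 0.4901)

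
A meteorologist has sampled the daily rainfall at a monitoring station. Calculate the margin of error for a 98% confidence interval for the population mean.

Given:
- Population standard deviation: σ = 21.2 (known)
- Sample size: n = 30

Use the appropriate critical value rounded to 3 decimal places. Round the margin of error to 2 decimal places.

The population standard deviation σ is known, so use the z-interval margin of error formula.

For 98% confidence, z* = 2.326 (from standard normal table)

Margin of error formula for z-interval: E = z* × σ/√n

E = 2.326 × 21.2/√30
  = 2.326 × 3.870573
  = 9.0030

Rounded to 2 decimal places:

9.00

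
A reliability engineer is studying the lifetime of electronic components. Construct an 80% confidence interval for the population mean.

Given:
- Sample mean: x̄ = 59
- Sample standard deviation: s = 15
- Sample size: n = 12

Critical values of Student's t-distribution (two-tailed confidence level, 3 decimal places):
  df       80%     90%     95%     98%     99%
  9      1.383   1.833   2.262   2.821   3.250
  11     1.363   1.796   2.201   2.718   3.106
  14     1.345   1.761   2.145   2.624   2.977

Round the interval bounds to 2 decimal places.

The population standard deviation σ is unknown (only the sample standard deviation s is given), so use a t-interval with df = n - 1 = 12 - 1 = 11.

For 80% confidence with df = 11, t* = 1.363 (from t-table)

Standard error: SE = s/√n = 15/√12 = 4.330127

Margin of error: E = t* × SE = 1.363 × 4.330127 = 5.9020

T-interval: x̄ ± E = 59 ± 5.9020 = (53.0980, 64.9020)

Rounded to 2 decimal places:

(53.10, 64.90)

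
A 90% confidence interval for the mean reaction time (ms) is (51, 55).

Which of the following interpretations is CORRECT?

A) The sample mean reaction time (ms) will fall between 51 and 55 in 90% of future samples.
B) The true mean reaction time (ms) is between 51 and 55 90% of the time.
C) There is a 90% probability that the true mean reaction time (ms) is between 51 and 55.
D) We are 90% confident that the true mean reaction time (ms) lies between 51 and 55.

A confidence interval represents our confidence in the procedure, not a probability statement about the parameter.

Key concept: If we repeated this sampling process many times and computed a 90% CI each time, about 90% of those intervals would contain the true population parameter.

For this specific interval (51, 55):
- Midpoint (point estimate): 53
- Margin of error: 2

The correct interpretation is the one stating confidence that the true parameter lies in the interval — option D.

D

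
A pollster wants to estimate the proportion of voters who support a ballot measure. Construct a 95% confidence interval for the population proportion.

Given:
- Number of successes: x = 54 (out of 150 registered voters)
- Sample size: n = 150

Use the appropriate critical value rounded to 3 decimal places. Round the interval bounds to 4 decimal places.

Sample proportion: p̂ = 54/150 = 0.360000

Check conditions for normal approximation:
  np̂ = 54 ≥ 10 ✓
  n(1-p̂) = 96 ≥ 10 ✓

The sample is large enough, so use a z-interval (normal approximation) for the proportion.

For 95% confidence, z* = 1.96 (from standard normal table)

Standard error: SE = √(p̂(1-p̂)/n) = √(0.360000×0.640000/150) = 0.03919184

Margin of error: E = z* × SE = 1.96 × 0.03919184 = 0.076816

Z-interval: p̂ ± E = 0.360000 ± 0.076816 = (0.283184, 0.436816)

Rounded to 4 decimal places:

(0.2832, 0.4368)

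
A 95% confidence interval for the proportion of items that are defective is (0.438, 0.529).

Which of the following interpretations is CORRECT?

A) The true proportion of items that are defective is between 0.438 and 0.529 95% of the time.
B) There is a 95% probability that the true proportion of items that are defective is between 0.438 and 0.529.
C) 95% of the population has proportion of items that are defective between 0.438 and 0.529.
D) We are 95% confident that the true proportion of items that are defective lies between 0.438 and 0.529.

A confidence interval represents our confidence in the procedure, not a probability statement about the parameter.

Key concept: If we repeated this sampling process many times and computed a 95% CI each time, about 95% of those intervals would contain the true population parameter.

For this specific interval (0.438, 0.529):
- Midpoint (point estimate): 0.4835
- Margin of error: 0.0455

The correct interpretation is the one stating confidence that the true parameter lies in the interval — option D.

D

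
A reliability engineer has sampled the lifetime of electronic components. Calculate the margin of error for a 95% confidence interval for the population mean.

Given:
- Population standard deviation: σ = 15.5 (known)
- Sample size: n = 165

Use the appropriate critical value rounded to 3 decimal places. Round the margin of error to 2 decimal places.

The population standard deviation σ is known, so use the z-interval margin of error formula.

For 95% confidence, z* = 1.96 (from standard normal table)

Margin of error formula for z-interval: E = z* × σ/√n

E = 1.96 × 15.5/√165
  = 1.96 × 1.206673
  = 2.3651

Rounded to 2 decimal places:

2.37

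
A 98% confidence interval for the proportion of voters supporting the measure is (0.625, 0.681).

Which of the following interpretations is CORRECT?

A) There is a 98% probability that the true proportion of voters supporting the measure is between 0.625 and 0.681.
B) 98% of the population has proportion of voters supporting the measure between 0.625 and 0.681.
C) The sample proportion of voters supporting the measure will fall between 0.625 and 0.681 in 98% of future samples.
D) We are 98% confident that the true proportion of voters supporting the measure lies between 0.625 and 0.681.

A confidence interval represents our confidence in the procedure, not a probability statement about the parameter.

Key concept: If we repeated this sampling process many times and computed a 98% CI each time, about 98% of those intervals would contain the true population parameter.

For this specific interval (0.625, 0.681):
- Midpoint (point estimate): 0.653
- Margin of error: 0.028

The correct interpretation is the one stating confidence that the true parameter lies in the interval — option D.

D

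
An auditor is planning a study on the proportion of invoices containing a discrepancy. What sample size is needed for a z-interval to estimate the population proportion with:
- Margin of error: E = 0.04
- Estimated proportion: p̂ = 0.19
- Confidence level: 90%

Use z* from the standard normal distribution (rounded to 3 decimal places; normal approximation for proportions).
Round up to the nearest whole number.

Using z* for proportion z-interval (normal approximation).

For 90% confidence, z* = 1.645 (from standard normal table)

Sample size formula for proportion z-interval: n = z*²p̂(1-p̂)/E²

n = 1.645² × 0.19 × 0.81 / 0.04²
  = 2.706025 × 0.1539 / 0.0016
  = 260.2858

Round up to the nearest whole number: n = 261

261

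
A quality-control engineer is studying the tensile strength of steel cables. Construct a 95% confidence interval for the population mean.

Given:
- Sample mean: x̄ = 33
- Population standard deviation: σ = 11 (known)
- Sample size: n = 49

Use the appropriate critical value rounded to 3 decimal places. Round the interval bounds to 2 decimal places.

The population standard deviation σ is known, so use a z-interval (standard normal critical value).

For 95% confidence, z* = 1.96 (from standard normal table)

Standard error: SE = σ/√n = 11/√49 = 1.571429

Margin of error: E = z* × SE = 1.96 × 1.571429 = 3.0800

Z-interval: x̄ ± E = 33 ± 3.0800 = (29.9200, 36.0800)

Rounded to 2 decimal places:

(29.92, 36.08)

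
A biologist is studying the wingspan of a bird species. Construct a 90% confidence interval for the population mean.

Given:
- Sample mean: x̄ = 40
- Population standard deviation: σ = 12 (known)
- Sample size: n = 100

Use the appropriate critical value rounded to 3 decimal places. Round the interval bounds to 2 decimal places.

The population standard deviation σ is known, so use a z-interval (standard normal critical value).

For 90% confidence, z* = 1.645 (from standard normal table)

Standard error: SE = σ/√n = 12/√100 = 1.200000

Margin of error: E = z* × SE = 1.645 × 1.200000 = 1.9740

Z-interval: x̄ ± E = 40 ± 1.9740 = (38.0260, 41.9740)

Rounded to 2 decimal places:

(38.03, 41.97)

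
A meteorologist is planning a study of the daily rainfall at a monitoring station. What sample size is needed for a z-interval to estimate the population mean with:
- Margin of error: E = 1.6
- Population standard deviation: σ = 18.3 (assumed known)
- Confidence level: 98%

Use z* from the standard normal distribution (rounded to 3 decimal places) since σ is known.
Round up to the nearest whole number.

Using z* since population σ is known (z-interval formula).

For 98% confidence, z* = 2.326 (from standard normal table)

Sample size formula for z-interval: n = (z*σ/E)²

n = (2.326 × 18.3 / 1.6)²
  = (26.603625)²
  = 707.7529

Round up to the nearest whole number: n = 708

708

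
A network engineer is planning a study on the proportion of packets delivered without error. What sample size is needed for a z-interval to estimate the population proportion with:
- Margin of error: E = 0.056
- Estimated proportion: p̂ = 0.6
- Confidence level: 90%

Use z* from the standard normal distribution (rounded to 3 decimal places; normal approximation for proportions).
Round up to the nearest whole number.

Using z* for proportion z-interval (normal approximation).

For 90% confidence, z* = 1.645 (from standard normal table)

Sample size formula for proportion z-interval: n = z*²p̂(1-p̂)/E²

n = 1.645² × 0.6 × 0.4 / 0.056²
  = 2.706025 × 0.24 / 0.003136
  = 207.0938

Round up to the nearest whole number: n = 208

208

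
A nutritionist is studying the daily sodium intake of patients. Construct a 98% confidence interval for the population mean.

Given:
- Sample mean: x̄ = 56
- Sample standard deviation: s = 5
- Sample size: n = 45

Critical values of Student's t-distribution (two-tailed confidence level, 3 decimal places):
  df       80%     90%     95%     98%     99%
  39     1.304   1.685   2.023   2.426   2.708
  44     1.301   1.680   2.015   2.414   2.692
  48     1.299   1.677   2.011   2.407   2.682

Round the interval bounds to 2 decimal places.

The population standard deviation σ is unknown (only the sample standard deviation s is given), so use a t-interval with df = n - 1 = 45 - 1 = 44.

For 98% confidence with df = 44, t* = 2.414 (from t-table)

Standard error: SE = s/√n = 5/√45 = 0.745356

Margin of error: E = t* × SE = 2.414 × 0.745356 = 1.7993

T-interval: x̄ ± E = 56 ± 1.7993 = (54.2007, 57.7993)

Rounded to 2 decimal places:

(54.20, 57.80)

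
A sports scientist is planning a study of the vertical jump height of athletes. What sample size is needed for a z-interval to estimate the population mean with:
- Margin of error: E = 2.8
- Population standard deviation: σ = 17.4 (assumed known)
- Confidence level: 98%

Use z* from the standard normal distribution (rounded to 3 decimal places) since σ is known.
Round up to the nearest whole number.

Using z* since population σ is known (z-interval formula).

For 98% confidence, z* = 2.326 (from standard normal table)

Sample size formula for z-interval: n = (z*σ/E)²

n = (2.326 × 17.4 / 2.8)²
  = (14.454429)²
  = 208.9305

Round up to the nearest whole number: n = 209

209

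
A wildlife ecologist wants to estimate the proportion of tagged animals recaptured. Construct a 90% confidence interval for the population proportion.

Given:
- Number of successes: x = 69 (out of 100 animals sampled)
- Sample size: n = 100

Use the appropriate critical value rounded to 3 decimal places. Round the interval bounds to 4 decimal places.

Sample proportion: p̂ = 69/100 = 0.690000

Check conditions for normal approximation:
  np̂ = 69 ≥ 10 ✓
  n(1-p̂) = 31 ≥ 10 ✓

The sample is large enough, so use a z-interval (normal approximation) for the proportion.

For 90% confidence, z* = 1.645 (from standard normal table)

Standard error: SE = √(p̂(1-p̂)/n) = √(0.690000×0.310000/100) = 0.04624932

Margin of error: E = z* × SE = 1.645 × 0.04624932 = 0.076080

Z-interval: p̂ ± E = 0.690000 ± 0.076080 = (0.613920, 0.766080)

Rounded to 4 decimal places:

(0.6139, 0.7661)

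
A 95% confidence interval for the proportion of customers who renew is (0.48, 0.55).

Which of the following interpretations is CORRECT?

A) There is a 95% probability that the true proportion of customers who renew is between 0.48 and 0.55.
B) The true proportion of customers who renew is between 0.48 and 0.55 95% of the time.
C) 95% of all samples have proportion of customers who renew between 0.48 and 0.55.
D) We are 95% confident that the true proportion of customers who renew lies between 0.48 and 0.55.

A confidence interval represents our confidence in the procedure, not a probability statement about the parameter.

Key concept: If we repeated this sampling process many times and computed a 95% CI each time, about 95% of those intervals would contain the true population parameter.

For this specific interval (0.48, 0.55):
- Midpoint (point estimate): 0.515
- Margin of error: 0.035

The correct interpretation is the one stating confidence that the true parameter lies in the interval — option D.

D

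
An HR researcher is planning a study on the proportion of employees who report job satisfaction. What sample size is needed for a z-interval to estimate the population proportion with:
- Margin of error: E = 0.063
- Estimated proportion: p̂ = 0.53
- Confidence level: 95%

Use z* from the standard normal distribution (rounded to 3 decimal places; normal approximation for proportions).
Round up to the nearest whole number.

Using z* for proportion z-interval (normal approximation).

For 95% confidence, z* = 1.96 (from standard normal table)

Sample size formula for proportion z-interval: n = z*²p̂(1-p̂)/E²

n = 1.96² × 0.53 × 0.47 / 0.063²
  = 3.8416 × 0.2491 / 0.003969
  = 241.1042

Round up to the nearest whole number: n = 242

242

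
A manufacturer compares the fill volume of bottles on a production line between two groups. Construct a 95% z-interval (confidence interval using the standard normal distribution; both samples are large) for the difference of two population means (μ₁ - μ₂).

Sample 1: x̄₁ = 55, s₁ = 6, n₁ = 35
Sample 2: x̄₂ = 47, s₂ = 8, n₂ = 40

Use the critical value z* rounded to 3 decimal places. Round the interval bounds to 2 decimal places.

Both samples are large (n₁ = 35 ≥ 30, n₂ = 40 ≥ 30), so a z-interval for the difference of means applies.

Point estimate: x̄₁ - x̄₂ = 55 - 47 = 8

Standard error: SE = √(s₁²/n₁ + s₂²/n₂)
= √(6²/35 + 8²/40)
= √(1.028571 + 1.600000)
= 1.621287

For 95% confidence, z* = 1.96 (from standard normal table)
Margin of error: E = z* × SE = 1.96 × 1.621287 = 3.1777

Z-interval: (x̄₁ - x̄₂) ± E = 8 ± 3.1777 = (4.8223, 11.1777)

Rounded to 2 decimal places:

(4.82, 11.18)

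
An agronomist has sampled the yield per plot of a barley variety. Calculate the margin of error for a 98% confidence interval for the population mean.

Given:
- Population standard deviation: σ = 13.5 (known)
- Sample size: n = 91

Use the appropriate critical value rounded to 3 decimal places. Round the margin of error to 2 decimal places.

The population standard deviation σ is known, so use the z-interval margin of error formula.

For 98% confidence, z* = 2.326 (from standard normal table)

Margin of error formula for z-interval: E = z* × σ/√n

E = 2.326 × 13.5/√91
  = 2.326 × 1.415185
  = 3.2917

Rounded to 2 decimal places:

3.29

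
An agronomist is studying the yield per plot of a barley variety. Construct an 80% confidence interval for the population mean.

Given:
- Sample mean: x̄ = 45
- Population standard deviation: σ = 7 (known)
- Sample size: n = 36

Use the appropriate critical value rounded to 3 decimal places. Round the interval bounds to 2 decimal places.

The population standard deviation σ is known, so use a z-interval (standard normal critical value).

For 80% confidence, z* = 1.282 (from standard normal table)

Standard error: SE = σ/√n = 7/√36 = 1.166667

Margin of error: E = z* × SE = 1.282 × 1.166667 = 1.4957

Z-interval: x̄ ± E = 45 ± 1.4957 = (43.5043, 46.4957)

Rounded to 2 decimal places:

(43.50, 46.50)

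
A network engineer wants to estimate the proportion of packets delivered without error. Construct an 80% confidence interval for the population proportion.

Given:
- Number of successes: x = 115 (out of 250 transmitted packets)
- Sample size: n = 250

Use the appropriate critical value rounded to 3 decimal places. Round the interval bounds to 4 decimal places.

Sample proportion: p̂ = 115/250 = 0.460000

Check conditions for normal approximation:
  np̂ = 115 ≥ 10 ✓
  n(1-p̂) = 135 ≥ 10 ✓

The sample is large enough, so use a z-interval (normal approximation) for the proportion.

For 80% confidence, z* = 1.282 (from standard normal table)

Standard error: SE = √(p̂(1-p̂)/n) = √(0.460000×0.540000/250) = 0.03152142

Margin of error: E = z* × SE = 1.282 × 0.03152142 = 0.040410

Z-interval: p̂ ± E = 0.460000 ± 0.040410 = (0.419590, 0.500410)

Rounded to 4 decimal places:

(0.4196, 0.5004)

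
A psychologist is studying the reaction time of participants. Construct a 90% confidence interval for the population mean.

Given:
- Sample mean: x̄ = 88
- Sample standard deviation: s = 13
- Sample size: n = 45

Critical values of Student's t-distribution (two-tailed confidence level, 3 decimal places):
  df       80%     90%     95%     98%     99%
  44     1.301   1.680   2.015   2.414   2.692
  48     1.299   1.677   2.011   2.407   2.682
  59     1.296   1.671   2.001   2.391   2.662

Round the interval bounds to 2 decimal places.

The population standard deviation σ is unknown (only the sample standard deviation s is given), so use a t-interval with df = n - 1 = 45 - 1 = 44.

For 90% confidence with df = 44, t* = 1.680 (from t-table)

Standard error: SE = s/√n = 13/√45 = 1.937926

Margin of error: E = t* × SE = 1.680 × 1.937926 = 3.2557

T-interval: x̄ ± E = 88 ± 3.2557 = (84.7443, 91.2557)

Rounded to 2 decimal places:

(84.74, 91.26)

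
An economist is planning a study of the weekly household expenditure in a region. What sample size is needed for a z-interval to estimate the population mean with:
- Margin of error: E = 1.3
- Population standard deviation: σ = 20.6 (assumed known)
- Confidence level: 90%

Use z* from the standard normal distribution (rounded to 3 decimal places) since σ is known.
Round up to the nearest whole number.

Using z* since population σ is known (z-interval formula).

For 90% confidence, z* = 1.645 (from standard normal table)

Sample size formula for z-interval: n = (z*σ/E)²

n = (1.645 × 20.6 / 1.3)²
  = (26.066923)²
  = 679.4845

Round up to the nearest whole number: n = 680

680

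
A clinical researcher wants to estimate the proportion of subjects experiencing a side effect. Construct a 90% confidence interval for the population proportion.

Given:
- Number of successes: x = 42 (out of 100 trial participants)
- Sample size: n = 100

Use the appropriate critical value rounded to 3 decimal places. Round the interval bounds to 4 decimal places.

Sample proportion: p̂ = 42/100 = 0.420000

Check conditions for normal approximation:
  np̂ = 42 ≥ 10 ✓
  n(1-p̂) = 58 ≥ 10 ✓

The sample is large enough, so use a z-interval (normal approximation) for the proportion.

For 90% confidence, z* = 1.645 (from standard normal table)

Standard error: SE = √(p̂(1-p̂)/n) = √(0.420000×0.580000/100) = 0.04935585

Margin of error: E = z* × SE = 1.645 × 0.04935585 = 0.081190

Z-interval: p̂ ± E = 0.420000 ± 0.081190 = (0.338810, 0.501190)

Rounded to 4 decimal places:

(0.3388, 0.5012)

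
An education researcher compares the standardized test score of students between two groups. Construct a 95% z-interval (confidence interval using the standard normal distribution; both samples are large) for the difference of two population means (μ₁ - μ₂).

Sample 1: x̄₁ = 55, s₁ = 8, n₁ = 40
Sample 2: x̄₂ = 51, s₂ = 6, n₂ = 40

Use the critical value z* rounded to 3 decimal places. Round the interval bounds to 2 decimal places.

Both samples are large (n₁ = 40 ≥ 30, n₂ = 40 ≥ 30), so a z-interval for the difference of means applies.

Point estimate: x̄₁ - x̄₂ = 55 - 51 = 4

Standard error: SE = √(s₁²/n₁ + s₂²/n₂)
= √(8²/40 + 6²/40)
= √(1.600000 + 0.900000)
= 1.581139

For 95% confidence, z* = 1.96 (from standard normal table)
Margin of error: E = z* × SE = 1.96 × 1.581139 = 3.0990

Z-interval: (x̄₁ - x̄₂) ± E = 4 ± 3.0990 = (0.9010, 7.0990)

Rounded to 2 decimal places:

(0.90, 7.10)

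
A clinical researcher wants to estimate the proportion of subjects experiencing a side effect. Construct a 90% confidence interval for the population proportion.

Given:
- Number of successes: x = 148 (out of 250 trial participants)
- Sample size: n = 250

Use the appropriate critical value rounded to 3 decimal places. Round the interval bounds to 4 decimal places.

Sample proportion: p̂ = 148/250 = 0.592000

Check conditions for normal approximation:
  np̂ = 148 ≥ 10 ✓
  n(1-p̂) = 102 ≥ 10 ✓

The sample is large enough, so use a z-interval (normal approximation) for the proportion.

For 90% confidence, z* = 1.645 (from standard normal table)

Standard error: SE = √(p̂(1-p̂)/n) = √(0.592000×0.408000/250) = 0.03108286

Margin of error: E = z* × SE = 1.645 × 0.03108286 = 0.051131

Z-interval: p̂ ± E = 0.592000 ± 0.051131 = (0.540869, 0.643131)

Rounded to 4 decimal places:

(0.5409, 0.6431)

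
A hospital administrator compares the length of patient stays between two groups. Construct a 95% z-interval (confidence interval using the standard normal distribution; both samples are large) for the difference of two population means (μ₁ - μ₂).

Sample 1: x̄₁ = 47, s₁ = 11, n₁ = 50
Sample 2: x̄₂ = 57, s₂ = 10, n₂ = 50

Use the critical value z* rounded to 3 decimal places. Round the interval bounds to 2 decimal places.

Both samples are large (n₁ = 50 ≥ 30, n₂ = 50 ≥ 30), so a z-interval for the difference of means applies.

Point estimate: x̄₁ - x̄₂ = 47 - 57 = -10

Standard error: SE = √(s₁²/n₁ + s₂²/n₂)
= √(11²/50 + 10²/50)
= √(2.420000 + 2.000000)
= 2.102380

For 95% confidence, z* = 1.96 (from standard normal table)
Margin of error: E = z* × SE = 1.96 × 2.102380 = 4.1207

Z-interval: (x̄₁ - x̄₂) ± E = -10 ± 4.1207 = (-14.1207, -5.8793)

Rounded to 2 decimal places:

(-14.12, -5.88)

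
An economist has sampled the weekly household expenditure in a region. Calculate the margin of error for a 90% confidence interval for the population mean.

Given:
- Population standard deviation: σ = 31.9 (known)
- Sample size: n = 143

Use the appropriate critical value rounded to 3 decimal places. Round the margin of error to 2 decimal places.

The population standard deviation σ is known, so use the z-interval margin of error formula.

For 90% confidence, z* = 1.645 (from standard normal table)

Margin of error formula for z-interval: E = z* × σ/√n

E = 1.645 × 31.9/√143
  = 1.645 × 2.667612
  = 4.3882

Rounded to 2 decimal places:

4.39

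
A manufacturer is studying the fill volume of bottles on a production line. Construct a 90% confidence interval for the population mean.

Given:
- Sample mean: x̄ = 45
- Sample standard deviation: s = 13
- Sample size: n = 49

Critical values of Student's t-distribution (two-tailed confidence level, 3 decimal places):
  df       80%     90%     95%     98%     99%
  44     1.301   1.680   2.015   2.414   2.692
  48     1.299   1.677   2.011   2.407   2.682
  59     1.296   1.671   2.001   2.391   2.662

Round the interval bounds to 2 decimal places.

The population standard deviation σ is unknown (only the sample standard deviation s is given), so use a t-interval with df = n - 1 = 49 - 1 = 48.

For 90% confidence with df = 48, t* = 1.677 (from t-table)

Standard error: SE = s/√n = 13/√49 = 1.857143

Margin of error: E = t* × SE = 1.677 × 1.857143 = 3.1144

T-interval: x̄ ± E = 45 ± 3.1144 = (41.8856, 48.1144)

Rounded to 2 decimal places:

(41.89, 48.11)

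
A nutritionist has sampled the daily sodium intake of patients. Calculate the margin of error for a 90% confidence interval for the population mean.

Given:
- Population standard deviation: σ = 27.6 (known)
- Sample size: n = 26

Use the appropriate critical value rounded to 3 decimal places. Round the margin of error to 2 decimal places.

The population standard deviation σ is known, so use the z-interval margin of error formula.

For 90% confidence, z* = 1.645 (from standard normal table)

Margin of error formula for z-interval: E = z* × σ/√n

E = 1.645 × 27.6/√26
  = 1.645 × 5.412805
  = 8.9041

Rounded to 2 decimal places:

8.90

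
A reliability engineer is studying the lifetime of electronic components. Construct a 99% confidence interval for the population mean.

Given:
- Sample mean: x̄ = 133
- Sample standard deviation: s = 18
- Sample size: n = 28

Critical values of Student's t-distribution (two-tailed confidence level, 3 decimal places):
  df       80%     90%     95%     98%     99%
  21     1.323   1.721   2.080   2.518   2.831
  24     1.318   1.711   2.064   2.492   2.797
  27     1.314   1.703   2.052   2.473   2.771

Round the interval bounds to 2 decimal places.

The population standard deviation σ is unknown (only the sample standard deviation s is given), so use a t-interval with df = n - 1 = 28 - 1 = 27.

For 99% confidence with df = 27, t* = 2.771 (from t-table)

Standard error: SE = s/√n = 18/√28 = 3.401680

Margin of error: E = t* × SE = 2.771 × 3.401680 = 9.4261

T-interval: x̄ ± E = 133 ± 9.4261 = (123.5739, 142.4261)

Rounded to 2 decimal places:

(123.57, 142.43)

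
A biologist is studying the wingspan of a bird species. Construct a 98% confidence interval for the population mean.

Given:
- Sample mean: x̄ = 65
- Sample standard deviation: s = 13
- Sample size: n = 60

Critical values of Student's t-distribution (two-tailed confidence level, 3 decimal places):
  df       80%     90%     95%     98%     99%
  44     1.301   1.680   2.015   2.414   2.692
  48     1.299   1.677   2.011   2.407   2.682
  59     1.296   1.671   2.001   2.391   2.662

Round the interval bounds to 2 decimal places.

The population standard deviation σ is unknown (only the sample standard deviation s is given), so use a t-interval with df = n - 1 = 60 - 1 = 59.

For 98% confidence with df = 59, t* = 2.391 (from t-table)

Standard error: SE = s/√n = 13/√60 = 1.678293

Margin of error: E = t* × SE = 2.391 × 1.678293 = 4.0128

T-interval: x̄ ± E = 65 ± 4.0128 = (60.9872, 69.0128)

Rounded to 2 decimal places:

(60.99, 69.01)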